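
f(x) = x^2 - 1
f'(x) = 2*x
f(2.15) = 3.62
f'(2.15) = 4.30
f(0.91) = -0.17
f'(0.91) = 1.82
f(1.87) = 2.50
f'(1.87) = 3.74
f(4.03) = 15.24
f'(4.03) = 8.06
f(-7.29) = 52.14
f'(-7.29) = -14.58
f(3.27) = 9.69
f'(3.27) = 6.54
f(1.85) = 2.42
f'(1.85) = 3.70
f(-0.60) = -0.64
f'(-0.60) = -1.20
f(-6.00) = 35.00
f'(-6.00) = -12.00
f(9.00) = 80.00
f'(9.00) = 18.00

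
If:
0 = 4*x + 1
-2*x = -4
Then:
No Solution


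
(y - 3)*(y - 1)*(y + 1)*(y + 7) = y^4 + 4*y^3 - 22*y^2 - 4*y + 21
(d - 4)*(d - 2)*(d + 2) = d^3 - 4*d^2 - 4*d + 16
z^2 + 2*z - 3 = (z - 1)*(z + 3)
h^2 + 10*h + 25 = (h + 5)^2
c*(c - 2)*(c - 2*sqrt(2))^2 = c^4 - 4*sqrt(2)*c^3 - 2*c^3 + 8*c^2 + 8*sqrt(2)*c^2 - 16*c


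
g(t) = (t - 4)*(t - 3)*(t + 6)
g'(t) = (t - 4)*(t - 3) + (t - 4)*(t + 6) + (t - 3)*(t + 6)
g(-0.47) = 85.78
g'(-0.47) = -28.40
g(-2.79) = 126.20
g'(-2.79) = -1.07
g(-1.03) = 100.75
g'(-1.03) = -24.76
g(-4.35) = 101.26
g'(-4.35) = 35.47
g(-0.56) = 88.31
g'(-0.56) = -27.94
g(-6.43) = -42.29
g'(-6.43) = 106.89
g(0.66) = 52.05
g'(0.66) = -30.01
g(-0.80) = 94.85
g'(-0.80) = -26.48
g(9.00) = 450.00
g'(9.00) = 195.00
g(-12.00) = -1440.00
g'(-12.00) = 426.00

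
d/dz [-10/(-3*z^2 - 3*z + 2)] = 30*(-2*z - 1)/(3*z^2 + 3*z - 2)^2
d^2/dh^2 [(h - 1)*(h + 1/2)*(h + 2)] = 6*h + 3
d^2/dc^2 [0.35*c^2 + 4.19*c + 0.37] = 0.700000000000000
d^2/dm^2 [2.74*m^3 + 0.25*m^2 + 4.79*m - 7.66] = 16.44*m + 0.5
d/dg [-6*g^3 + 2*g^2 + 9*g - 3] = -18*g^2 + 4*g + 9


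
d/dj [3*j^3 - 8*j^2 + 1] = j*(9*j - 16)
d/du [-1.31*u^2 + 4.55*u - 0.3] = 4.55 - 2.62*u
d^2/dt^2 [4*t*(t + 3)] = 8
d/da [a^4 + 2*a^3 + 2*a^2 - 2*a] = 4*a^3 + 6*a^2 + 4*a - 2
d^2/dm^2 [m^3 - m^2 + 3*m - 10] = 6*m - 2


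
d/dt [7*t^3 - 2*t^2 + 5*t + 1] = 21*t^2 - 4*t + 5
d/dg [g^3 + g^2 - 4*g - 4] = 3*g^2 + 2*g - 4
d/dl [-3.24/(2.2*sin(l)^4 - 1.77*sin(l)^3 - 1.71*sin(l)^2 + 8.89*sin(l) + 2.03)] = (28.512*sin(l)^3 - 17.2044*sin(l)^2 - 11.0808*sin(l) + 28.8036)*cos(l)/(2.2*sin(l)^4 - 1.77*sin(l)^3 - 1.71*sin(l)^2 + 8.89*sin(l) + 2.03)^2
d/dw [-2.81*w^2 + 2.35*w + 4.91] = 2.35 - 5.62*w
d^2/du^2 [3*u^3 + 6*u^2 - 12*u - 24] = 18*u + 12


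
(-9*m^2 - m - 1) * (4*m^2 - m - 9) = -36*m^4 + 5*m^3 + 78*m^2 + 10*m + 9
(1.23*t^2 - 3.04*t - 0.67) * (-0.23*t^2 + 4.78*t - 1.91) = -0.2829*t^4 + 6.5786*t^3 - 16.7264*t^2 + 2.6038*t + 1.2797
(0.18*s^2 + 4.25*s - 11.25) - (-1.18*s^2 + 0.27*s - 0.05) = 1.36*s^2 + 3.98*s - 11.2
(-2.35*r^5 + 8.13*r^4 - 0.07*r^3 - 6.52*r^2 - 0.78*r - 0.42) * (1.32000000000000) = -3.102*r^5 + 10.7316*r^4 - 0.0924*r^3 - 8.6064*r^2 - 1.0296*r - 0.5544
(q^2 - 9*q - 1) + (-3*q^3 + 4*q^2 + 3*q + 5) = -3*q^3 + 5*q^2 - 6*q + 4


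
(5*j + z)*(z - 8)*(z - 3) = 5*j*z^2 - 55*j*z + 120*j + z^3 - 11*z^2 + 24*z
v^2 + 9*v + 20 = (v + 4)*(v + 5)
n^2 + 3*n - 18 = (n - 3)*(n + 6)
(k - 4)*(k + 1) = k^2 - 3*k - 4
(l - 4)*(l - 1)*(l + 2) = l^3 - 3*l^2 - 6*l + 8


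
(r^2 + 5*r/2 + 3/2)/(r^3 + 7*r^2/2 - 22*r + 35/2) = (2*r^2 + 5*r + 3)/(2*r^3 + 7*r^2 - 44*r + 35)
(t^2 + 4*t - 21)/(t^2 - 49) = (t - 3)/(t - 7)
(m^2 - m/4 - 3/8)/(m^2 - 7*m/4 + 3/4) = (m + 1/2)/(m - 1)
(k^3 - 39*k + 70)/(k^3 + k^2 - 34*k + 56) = (k - 5)/(k - 4)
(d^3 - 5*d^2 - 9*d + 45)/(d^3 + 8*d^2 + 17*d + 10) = (d^3 - 5*d^2 - 9*d + 45)/(d^3 + 8*d^2 + 17*d + 10)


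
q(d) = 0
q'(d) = 0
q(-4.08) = 0.00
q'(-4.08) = 0.00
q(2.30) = 0.00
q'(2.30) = 0.00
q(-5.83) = 0.00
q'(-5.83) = 0.00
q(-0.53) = 0.00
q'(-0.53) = 0.00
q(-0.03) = 0.00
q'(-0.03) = 0.00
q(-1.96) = 0.00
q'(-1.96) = 0.00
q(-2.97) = 0.00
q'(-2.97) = 0.00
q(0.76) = 0.00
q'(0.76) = 0.00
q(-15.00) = 0.00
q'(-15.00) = 0.00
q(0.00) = 0.00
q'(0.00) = 0.00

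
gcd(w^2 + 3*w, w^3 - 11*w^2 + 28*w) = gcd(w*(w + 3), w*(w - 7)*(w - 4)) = w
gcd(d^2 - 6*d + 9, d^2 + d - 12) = d - 3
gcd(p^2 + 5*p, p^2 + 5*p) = p^2 + 5*p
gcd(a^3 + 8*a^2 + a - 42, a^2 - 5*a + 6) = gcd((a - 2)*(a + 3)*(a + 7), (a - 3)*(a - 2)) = a - 2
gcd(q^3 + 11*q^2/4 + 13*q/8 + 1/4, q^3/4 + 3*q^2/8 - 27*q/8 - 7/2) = 1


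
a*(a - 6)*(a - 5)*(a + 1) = a^4 - 10*a^3 + 19*a^2 + 30*a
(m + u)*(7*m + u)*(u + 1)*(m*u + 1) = 7*m^3*u^2 + 7*m^3*u + 8*m^2*u^3 + 8*m^2*u^2 + 7*m^2*u + 7*m^2 + m*u^4 + m*u^3 + 8*m*u^2 + 8*m*u + u^3 + u^2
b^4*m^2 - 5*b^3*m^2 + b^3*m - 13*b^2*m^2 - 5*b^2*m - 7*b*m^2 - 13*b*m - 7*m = (b - 7)*(b + 1)*(b*m + 1)*(b*m + m)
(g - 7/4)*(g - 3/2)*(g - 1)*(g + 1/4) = g^4 - 4*g^3 + 77*g^2/16 - 37*g/32 - 21/32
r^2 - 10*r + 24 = (r - 6)*(r - 4)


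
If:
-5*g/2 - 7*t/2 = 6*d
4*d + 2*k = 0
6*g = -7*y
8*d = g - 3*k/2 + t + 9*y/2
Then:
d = 175*y/282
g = -7*y/6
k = -175*y/141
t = -65*y/282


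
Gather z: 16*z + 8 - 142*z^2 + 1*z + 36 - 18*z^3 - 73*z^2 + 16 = -18*z^3 - 215*z^2 + 17*z + 60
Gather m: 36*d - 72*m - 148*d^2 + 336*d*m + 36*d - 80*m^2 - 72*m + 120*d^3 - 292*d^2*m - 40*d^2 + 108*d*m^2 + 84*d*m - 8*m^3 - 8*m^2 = 120*d^3 - 188*d^2 + 72*d - 8*m^3 + m^2*(108*d - 88) + m*(-292*d^2 + 420*d - 144)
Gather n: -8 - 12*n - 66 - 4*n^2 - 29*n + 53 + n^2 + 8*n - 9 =-3*n^2 - 33*n - 30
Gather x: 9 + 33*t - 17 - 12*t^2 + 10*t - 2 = -12*t^2 + 43*t - 10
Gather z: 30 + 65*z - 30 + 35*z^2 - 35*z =35*z^2 + 30*z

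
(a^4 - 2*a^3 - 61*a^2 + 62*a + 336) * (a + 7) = a^5 + 5*a^4 - 75*a^3 - 365*a^2 + 770*a + 2352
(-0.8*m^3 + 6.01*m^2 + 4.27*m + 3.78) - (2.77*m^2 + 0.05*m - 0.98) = -0.8*m^3 + 3.24*m^2 + 4.22*m + 4.76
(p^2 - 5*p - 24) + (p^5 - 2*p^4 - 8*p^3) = p^5 - 2*p^4 - 8*p^3 + p^2 - 5*p - 24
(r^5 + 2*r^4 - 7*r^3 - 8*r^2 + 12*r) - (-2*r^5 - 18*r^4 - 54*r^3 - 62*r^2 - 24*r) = 3*r^5 + 20*r^4 + 47*r^3 + 54*r^2 + 36*r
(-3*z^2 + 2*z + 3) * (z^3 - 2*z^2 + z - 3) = -3*z^5 + 8*z^4 - 4*z^3 + 5*z^2 - 3*z - 9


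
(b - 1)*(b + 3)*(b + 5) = b^3 + 7*b^2 + 7*b - 15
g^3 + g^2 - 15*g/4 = g*(g - 3/2)*(g + 5/2)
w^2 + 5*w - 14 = (w - 2)*(w + 7)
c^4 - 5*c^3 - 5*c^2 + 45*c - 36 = (c - 4)*(c - 3)*(c - 1)*(c + 3)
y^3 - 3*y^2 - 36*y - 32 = (y - 8)*(y + 1)*(y + 4)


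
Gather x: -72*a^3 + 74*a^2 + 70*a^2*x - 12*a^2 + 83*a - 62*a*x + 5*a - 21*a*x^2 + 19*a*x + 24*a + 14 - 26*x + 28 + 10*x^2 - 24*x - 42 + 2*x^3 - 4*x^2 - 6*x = -72*a^3 + 62*a^2 + 112*a + 2*x^3 + x^2*(6 - 21*a) + x*(70*a^2 - 43*a - 56)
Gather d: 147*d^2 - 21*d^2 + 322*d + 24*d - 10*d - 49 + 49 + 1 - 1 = 126*d^2 + 336*d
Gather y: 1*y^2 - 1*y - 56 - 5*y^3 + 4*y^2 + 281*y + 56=-5*y^3 + 5*y^2 + 280*y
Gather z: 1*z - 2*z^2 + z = -2*z^2 + 2*z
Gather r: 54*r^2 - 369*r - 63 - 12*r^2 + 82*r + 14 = 42*r^2 - 287*r - 49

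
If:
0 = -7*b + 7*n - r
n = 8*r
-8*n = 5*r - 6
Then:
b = 110/161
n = 16/23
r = 2/23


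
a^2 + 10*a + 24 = (a + 4)*(a + 6)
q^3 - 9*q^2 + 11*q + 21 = (q - 7)*(q - 3)*(q + 1)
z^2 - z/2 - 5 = (z - 5/2)*(z + 2)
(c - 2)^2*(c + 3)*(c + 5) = c^4 + 4*c^3 - 13*c^2 - 28*c + 60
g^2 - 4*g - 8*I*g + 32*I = (g - 4)*(g - 8*I)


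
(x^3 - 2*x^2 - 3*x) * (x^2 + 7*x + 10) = x^5 + 5*x^4 - 7*x^3 - 41*x^2 - 30*x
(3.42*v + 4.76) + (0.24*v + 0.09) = 3.66*v + 4.85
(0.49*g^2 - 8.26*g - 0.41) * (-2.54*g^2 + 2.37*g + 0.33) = -1.2446*g^4 + 22.1417*g^3 - 18.3731*g^2 - 3.6975*g - 0.1353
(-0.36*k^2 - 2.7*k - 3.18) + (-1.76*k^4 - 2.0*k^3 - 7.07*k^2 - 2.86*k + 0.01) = -1.76*k^4 - 2.0*k^3 - 7.43*k^2 - 5.56*k - 3.17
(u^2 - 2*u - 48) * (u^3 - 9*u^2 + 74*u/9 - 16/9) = u^5 - 11*u^4 - 196*u^3/9 + 3724*u^2/9 - 3520*u/9 + 256/3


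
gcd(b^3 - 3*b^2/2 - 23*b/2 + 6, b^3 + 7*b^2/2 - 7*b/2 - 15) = b + 3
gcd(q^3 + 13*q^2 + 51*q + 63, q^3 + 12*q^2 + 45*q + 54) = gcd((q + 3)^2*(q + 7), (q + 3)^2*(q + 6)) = q^2 + 6*q + 9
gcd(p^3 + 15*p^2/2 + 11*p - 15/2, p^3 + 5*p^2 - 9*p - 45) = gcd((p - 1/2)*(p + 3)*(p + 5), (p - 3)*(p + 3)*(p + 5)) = p^2 + 8*p + 15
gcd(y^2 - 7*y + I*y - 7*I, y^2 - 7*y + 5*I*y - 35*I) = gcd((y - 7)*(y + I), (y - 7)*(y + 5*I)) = y - 7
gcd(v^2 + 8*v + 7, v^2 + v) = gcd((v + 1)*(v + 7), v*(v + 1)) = v + 1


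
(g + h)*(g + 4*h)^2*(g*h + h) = g^4*h + 9*g^3*h^2 + g^3*h + 24*g^2*h^3 + 9*g^2*h^2 + 16*g*h^4 + 24*g*h^3 + 16*h^4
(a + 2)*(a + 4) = a^2 + 6*a + 8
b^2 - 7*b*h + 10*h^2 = (b - 5*h)*(b - 2*h)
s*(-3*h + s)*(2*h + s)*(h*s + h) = -6*h^3*s^2 - 6*h^3*s - h^2*s^3 - h^2*s^2 + h*s^4 + h*s^3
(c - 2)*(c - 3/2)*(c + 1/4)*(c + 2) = c^4 - 5*c^3/4 - 35*c^2/8 + 5*c + 3/2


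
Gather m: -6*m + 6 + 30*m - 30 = 24*m - 24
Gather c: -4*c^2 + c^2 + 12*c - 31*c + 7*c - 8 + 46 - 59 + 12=-3*c^2 - 12*c - 9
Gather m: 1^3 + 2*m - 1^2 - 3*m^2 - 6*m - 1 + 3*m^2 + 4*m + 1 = 0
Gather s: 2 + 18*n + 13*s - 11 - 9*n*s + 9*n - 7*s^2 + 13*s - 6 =27*n - 7*s^2 + s*(26 - 9*n) - 15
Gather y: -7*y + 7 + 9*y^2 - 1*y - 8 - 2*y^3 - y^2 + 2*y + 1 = -2*y^3 + 8*y^2 - 6*y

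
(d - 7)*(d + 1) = d^2 - 6*d - 7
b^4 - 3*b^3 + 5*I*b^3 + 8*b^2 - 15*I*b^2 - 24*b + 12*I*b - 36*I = (b - 3)*(b - 2*I)*(b + I)*(b + 6*I)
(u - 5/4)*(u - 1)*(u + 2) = u^3 - u^2/4 - 13*u/4 + 5/2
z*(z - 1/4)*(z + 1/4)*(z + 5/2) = z^4 + 5*z^3/2 - z^2/16 - 5*z/32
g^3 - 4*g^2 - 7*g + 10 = (g - 5)*(g - 1)*(g + 2)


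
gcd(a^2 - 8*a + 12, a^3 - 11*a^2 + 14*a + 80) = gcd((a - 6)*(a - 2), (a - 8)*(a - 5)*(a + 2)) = 1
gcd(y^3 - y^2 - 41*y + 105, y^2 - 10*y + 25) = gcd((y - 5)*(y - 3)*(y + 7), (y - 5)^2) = y - 5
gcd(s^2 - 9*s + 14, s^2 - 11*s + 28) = s - 7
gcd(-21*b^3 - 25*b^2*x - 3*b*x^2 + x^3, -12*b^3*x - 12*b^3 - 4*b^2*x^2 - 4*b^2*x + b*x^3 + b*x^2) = 1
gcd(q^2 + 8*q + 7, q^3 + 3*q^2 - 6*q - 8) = q + 1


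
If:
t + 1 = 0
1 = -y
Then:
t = -1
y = -1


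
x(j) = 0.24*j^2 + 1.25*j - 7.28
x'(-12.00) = -4.51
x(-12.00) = 12.28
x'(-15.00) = -5.95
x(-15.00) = 27.97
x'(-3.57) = -0.46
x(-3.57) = -8.68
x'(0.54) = 1.51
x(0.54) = -6.54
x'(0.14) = 1.32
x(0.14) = -7.10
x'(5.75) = 4.01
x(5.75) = 7.84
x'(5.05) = 3.67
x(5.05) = 5.15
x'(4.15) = 3.24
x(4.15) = 2.04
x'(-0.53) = 1.00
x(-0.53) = -7.88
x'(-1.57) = 0.50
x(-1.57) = -8.65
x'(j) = 0.48*j + 1.25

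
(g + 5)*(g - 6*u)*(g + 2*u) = g^3 - 4*g^2*u + 5*g^2 - 12*g*u^2 - 20*g*u - 60*u^2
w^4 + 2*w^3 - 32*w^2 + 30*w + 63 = (w - 3)^2*(w + 1)*(w + 7)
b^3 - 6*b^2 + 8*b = b*(b - 4)*(b - 2)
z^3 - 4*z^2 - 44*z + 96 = (z - 8)*(z - 2)*(z + 6)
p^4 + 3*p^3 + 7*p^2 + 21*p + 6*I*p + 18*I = (p + 3)*(p - 3*I)*(p + I)*(p + 2*I)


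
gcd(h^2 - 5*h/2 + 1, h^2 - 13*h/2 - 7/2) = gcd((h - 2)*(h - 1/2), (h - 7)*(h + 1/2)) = 1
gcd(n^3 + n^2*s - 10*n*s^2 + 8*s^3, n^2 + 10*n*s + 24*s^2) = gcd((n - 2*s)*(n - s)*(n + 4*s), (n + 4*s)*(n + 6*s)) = n + 4*s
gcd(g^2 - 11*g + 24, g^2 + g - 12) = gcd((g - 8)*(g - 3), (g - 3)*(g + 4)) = g - 3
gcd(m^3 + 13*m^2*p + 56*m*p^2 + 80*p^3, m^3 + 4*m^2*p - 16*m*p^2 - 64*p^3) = m^2 + 8*m*p + 16*p^2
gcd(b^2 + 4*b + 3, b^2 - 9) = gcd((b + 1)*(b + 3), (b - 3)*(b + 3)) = b + 3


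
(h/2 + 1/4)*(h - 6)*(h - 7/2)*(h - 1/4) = h^4/2 - 37*h^3/8 + 37*h^2/4 + 103*h/32 - 21/16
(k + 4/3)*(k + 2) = k^2 + 10*k/3 + 8/3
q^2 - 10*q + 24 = (q - 6)*(q - 4)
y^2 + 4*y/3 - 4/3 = (y - 2/3)*(y + 2)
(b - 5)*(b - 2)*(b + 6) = b^3 - b^2 - 32*b + 60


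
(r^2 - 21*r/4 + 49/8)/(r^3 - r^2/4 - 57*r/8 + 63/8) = (2*r - 7)/(2*r^2 + 3*r - 9)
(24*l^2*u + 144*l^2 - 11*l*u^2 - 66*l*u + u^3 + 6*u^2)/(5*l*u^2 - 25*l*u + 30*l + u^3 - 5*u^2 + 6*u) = (24*l^2*u + 144*l^2 - 11*l*u^2 - 66*l*u + u^3 + 6*u^2)/(5*l*u^2 - 25*l*u + 30*l + u^3 - 5*u^2 + 6*u)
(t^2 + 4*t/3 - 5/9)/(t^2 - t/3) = (t + 5/3)/t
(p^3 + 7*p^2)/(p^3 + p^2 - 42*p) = p/(p - 6)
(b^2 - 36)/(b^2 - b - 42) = (b - 6)/(b - 7)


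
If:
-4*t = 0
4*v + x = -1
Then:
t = 0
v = -x/4 - 1/4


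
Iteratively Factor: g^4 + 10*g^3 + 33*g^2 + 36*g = (g)*(g^3 + 10*g^2 + 33*g + 36) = g*(g + 3)*(g^2 + 7*g + 12) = g*(g + 3)*(g + 4)*(g + 3)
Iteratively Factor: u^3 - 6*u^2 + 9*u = (u)*(u^2 - 6*u + 9) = u*(u - 3)*(u - 3)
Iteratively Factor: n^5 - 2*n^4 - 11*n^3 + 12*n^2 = (n - 4)*(n^4 + 2*n^3 - 3*n^2) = n*(n - 4)*(n^3 + 2*n^2 - 3*n) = n*(n - 4)*(n + 3)*(n^2 - n) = n*(n - 4)*(n - 1)*(n + 3)*(n)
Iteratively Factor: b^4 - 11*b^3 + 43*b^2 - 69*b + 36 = (b - 3)*(b^3 - 8*b^2 + 19*b - 12) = (b - 3)*(b - 1)*(b^2 - 7*b + 12) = (b - 3)^2*(b - 1)*(b - 4)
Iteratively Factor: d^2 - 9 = (d + 3)*(d - 3)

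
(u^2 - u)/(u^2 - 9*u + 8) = u/(u - 8)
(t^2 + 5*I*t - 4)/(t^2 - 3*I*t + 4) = (t + 4*I)/(t - 4*I)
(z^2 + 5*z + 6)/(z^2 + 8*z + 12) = (z + 3)/(z + 6)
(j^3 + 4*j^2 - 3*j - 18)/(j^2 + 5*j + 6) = (j^2 + j - 6)/(j + 2)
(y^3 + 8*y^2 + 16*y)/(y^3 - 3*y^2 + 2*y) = (y^2 + 8*y + 16)/(y^2 - 3*y + 2)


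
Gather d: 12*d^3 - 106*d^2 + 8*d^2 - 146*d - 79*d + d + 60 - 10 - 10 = 12*d^3 - 98*d^2 - 224*d + 40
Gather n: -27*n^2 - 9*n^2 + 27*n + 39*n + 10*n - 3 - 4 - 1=-36*n^2 + 76*n - 8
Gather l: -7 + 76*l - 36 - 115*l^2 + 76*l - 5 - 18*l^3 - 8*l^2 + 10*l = -18*l^3 - 123*l^2 + 162*l - 48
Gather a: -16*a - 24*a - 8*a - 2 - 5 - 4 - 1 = -48*a - 12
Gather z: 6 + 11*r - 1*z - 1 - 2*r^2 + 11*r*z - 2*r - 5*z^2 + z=-2*r^2 + 11*r*z + 9*r - 5*z^2 + 5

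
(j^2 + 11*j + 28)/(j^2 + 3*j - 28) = (j + 4)/(j - 4)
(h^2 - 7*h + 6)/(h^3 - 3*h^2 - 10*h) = (-h^2 + 7*h - 6)/(h*(-h^2 + 3*h + 10))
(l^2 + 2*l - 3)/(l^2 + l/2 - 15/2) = 2*(l - 1)/(2*l - 5)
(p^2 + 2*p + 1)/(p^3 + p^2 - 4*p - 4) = (p + 1)/(p^2 - 4)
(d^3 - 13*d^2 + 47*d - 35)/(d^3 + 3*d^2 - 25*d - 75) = (d^2 - 8*d + 7)/(d^2 + 8*d + 15)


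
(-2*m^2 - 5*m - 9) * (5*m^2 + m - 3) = -10*m^4 - 27*m^3 - 44*m^2 + 6*m + 27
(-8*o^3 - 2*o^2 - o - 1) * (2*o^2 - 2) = -16*o^5 - 4*o^4 + 14*o^3 + 2*o^2 + 2*o + 2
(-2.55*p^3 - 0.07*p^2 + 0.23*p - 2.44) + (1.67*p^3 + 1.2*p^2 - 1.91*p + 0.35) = -0.88*p^3 + 1.13*p^2 - 1.68*p - 2.09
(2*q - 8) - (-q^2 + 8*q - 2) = q^2 - 6*q - 6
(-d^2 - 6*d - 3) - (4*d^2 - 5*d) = -5*d^2 - d - 3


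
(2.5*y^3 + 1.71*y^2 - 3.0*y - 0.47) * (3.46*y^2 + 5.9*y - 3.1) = 8.65*y^5 + 20.6666*y^4 - 8.041*y^3 - 24.6272*y^2 + 6.527*y + 1.457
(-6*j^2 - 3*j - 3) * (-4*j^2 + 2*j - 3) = 24*j^4 + 24*j^2 + 3*j + 9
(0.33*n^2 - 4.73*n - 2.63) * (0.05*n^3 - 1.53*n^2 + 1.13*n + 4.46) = 0.0165*n^5 - 0.7414*n^4 + 7.4783*n^3 + 0.1508*n^2 - 24.0677*n - 11.7298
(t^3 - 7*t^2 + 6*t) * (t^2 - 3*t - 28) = t^5 - 10*t^4 - t^3 + 178*t^2 - 168*t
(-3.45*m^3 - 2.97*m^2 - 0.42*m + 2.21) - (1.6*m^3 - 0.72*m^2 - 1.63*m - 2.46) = -5.05*m^3 - 2.25*m^2 + 1.21*m + 4.67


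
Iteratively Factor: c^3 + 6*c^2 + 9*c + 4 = (c + 4)*(c^2 + 2*c + 1) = (c + 1)*(c + 4)*(c + 1)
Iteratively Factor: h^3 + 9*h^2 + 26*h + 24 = (h + 4)*(h^2 + 5*h + 6) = (h + 2)*(h + 4)*(h + 3)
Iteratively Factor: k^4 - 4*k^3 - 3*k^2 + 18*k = (k - 3)*(k^3 - k^2 - 6*k) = (k - 3)^2*(k^2 + 2*k) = k*(k - 3)^2*(k + 2)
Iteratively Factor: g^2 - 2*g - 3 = (g - 3)*(g + 1)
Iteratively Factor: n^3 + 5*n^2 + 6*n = (n + 2)*(n^2 + 3*n) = (n + 2)*(n + 3)*(n)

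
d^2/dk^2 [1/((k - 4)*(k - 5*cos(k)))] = (-5*(k - 4)^2*(k - 5*cos(k))*cos(k) + 2*(k - 4)^2*(5*sin(k) + 1)^2 + 2*(k - 5*cos(k))^2 + (k - 5*cos(k))*(2*k - 8)*(5*sin(k) + 1))/((k - 4)^3*(k - 5*cos(k))^3)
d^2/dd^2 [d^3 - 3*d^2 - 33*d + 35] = 6*d - 6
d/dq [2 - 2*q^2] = -4*q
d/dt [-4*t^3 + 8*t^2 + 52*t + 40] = -12*t^2 + 16*t + 52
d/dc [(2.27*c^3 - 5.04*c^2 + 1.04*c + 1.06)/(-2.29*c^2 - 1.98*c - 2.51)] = (-5.1983*c^4 - 8.9892*c^3 - 4.7323*c^2 + 30.1556*c - 0.5116)/(5.2441*c^4 + 9.0684*c^3 + 15.4162*c^2 + 9.9396*c + 6.3001)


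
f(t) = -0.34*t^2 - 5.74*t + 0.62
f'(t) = -0.68*t - 5.74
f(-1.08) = 6.42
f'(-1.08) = -5.01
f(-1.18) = 6.92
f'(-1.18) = -4.94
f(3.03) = -19.89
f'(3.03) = -7.80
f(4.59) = -32.89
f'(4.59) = -8.86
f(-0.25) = 2.03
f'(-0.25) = -5.57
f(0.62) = -3.07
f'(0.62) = -6.16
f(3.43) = -23.07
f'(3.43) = -8.07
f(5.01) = -36.67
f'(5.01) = -9.15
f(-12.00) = 20.54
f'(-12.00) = 2.42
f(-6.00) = 22.82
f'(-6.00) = -1.66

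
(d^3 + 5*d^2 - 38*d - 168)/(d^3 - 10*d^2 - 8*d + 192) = (d + 7)/(d - 8)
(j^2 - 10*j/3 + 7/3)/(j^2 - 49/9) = 3*(j - 1)/(3*j + 7)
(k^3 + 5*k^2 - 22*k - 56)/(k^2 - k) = (k^3 + 5*k^2 - 22*k - 56)/(k*(k - 1))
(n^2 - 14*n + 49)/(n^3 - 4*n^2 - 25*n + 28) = (n - 7)/(n^2 + 3*n - 4)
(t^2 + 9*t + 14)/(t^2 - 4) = (t + 7)/(t - 2)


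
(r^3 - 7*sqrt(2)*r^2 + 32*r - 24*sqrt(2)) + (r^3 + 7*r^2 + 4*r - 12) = 2*r^3 - 7*sqrt(2)*r^2 + 7*r^2 + 36*r - 24*sqrt(2) - 12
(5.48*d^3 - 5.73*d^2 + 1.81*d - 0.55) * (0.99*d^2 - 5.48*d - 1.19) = 5.4252*d^5 - 35.7031*d^4 + 26.6711*d^3 - 3.6446*d^2 + 0.860100000000001*d + 0.6545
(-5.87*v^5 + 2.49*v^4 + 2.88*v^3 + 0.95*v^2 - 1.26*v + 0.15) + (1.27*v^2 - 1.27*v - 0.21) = -5.87*v^5 + 2.49*v^4 + 2.88*v^3 + 2.22*v^2 - 2.53*v - 0.06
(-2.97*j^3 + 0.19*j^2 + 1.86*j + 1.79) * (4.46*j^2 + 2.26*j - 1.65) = -13.2462*j^5 - 5.8648*j^4 + 13.6255*j^3 + 11.8735*j^2 + 0.9764*j - 2.9535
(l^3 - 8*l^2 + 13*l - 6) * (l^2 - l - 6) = l^5 - 9*l^4 + 15*l^3 + 29*l^2 - 72*l + 36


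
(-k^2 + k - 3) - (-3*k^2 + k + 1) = 2*k^2 - 4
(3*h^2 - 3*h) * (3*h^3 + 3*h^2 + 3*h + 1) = 9*h^5 - 6*h^2 - 3*h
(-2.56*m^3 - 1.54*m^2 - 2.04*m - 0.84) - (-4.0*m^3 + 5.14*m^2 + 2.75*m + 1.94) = 1.44*m^3 - 6.68*m^2 - 4.79*m - 2.78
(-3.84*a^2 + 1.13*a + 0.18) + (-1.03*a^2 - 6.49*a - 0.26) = -4.87*a^2 - 5.36*a - 0.08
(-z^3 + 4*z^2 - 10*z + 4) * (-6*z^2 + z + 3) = 6*z^5 - 25*z^4 + 61*z^3 - 22*z^2 - 26*z + 12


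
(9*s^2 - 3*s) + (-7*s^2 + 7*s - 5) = 2*s^2 + 4*s - 5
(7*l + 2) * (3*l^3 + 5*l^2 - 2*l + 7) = 21*l^4 + 41*l^3 - 4*l^2 + 45*l + 14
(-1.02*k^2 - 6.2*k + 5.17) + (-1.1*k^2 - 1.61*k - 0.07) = -2.12*k^2 - 7.81*k + 5.1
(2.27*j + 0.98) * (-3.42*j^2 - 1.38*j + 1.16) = -7.7634*j^3 - 6.4842*j^2 + 1.2808*j + 1.1368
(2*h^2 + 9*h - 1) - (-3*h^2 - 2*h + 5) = 5*h^2 + 11*h - 6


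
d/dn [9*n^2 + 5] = 18*n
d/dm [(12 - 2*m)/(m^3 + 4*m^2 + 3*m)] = 4*(m^3 - 7*m^2 - 24*m - 9)/(m^2*(m^4 + 8*m^3 + 22*m^2 + 24*m + 9))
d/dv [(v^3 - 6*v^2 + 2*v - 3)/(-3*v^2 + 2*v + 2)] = (-3*v^4 + 4*v^3 - 42*v + 10)/(9*v^4 - 12*v^3 - 8*v^2 + 8*v + 4)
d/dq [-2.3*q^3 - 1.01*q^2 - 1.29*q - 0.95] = -6.9*q^2 - 2.02*q - 1.29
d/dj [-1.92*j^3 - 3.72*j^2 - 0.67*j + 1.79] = -5.76*j^2 - 7.44*j - 0.67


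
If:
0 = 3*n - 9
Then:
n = 3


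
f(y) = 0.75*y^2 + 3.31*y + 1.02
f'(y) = 1.5*y + 3.31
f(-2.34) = -2.62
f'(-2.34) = -0.20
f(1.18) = 5.97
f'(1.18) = 5.08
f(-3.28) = -1.77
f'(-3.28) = -1.61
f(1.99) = 10.58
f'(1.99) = 6.30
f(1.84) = 9.65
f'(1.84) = 6.07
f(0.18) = 1.64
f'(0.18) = 3.58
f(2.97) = 17.47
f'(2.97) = 7.76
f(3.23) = 19.54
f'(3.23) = 8.16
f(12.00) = 148.74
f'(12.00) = 21.31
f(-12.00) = 69.30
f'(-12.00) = -14.69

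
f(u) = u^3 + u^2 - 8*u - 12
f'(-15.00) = 637.00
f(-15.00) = -3042.00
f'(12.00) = 448.00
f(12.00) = 1764.00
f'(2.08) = 9.14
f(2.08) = -15.31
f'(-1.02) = -6.92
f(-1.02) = -3.86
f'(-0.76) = -7.79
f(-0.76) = -5.78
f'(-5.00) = 57.00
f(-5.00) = -72.00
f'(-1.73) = -2.48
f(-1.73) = -0.34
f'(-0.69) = -7.95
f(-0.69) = -6.33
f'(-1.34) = -5.29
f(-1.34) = -1.89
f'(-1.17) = -6.23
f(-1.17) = -2.87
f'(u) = 3*u^2 + 2*u - 8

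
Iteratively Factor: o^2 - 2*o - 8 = (o - 4)*(o + 2)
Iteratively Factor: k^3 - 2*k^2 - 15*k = (k)*(k^2 - 2*k - 15) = k*(k - 5)*(k + 3)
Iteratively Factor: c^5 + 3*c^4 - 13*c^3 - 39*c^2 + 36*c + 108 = (c + 3)*(c^4 - 13*c^2 + 36) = (c - 2)*(c + 3)*(c^3 + 2*c^2 - 9*c - 18) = (c - 3)*(c - 2)*(c + 3)*(c^2 + 5*c + 6) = (c - 3)*(c - 2)*(c + 3)^2*(c + 2)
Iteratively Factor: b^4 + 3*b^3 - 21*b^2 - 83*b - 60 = (b + 3)*(b^3 - 21*b - 20) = (b + 1)*(b + 3)*(b^2 - b - 20) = (b + 1)*(b + 3)*(b + 4)*(b - 5)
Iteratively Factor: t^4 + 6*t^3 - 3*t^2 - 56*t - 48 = (t - 3)*(t^3 + 9*t^2 + 24*t + 16) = (t - 3)*(t + 4)*(t^2 + 5*t + 4) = (t - 3)*(t + 4)^2*(t + 1)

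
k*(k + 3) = k^2 + 3*k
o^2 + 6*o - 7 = (o - 1)*(o + 7)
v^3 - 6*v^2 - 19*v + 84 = (v - 7)*(v - 3)*(v + 4)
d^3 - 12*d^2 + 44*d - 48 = (d - 6)*(d - 4)*(d - 2)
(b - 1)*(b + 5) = b^2 + 4*b - 5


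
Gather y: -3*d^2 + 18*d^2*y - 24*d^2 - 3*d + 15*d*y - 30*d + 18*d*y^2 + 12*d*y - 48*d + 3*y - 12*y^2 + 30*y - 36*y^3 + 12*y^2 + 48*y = -27*d^2 + 18*d*y^2 - 81*d - 36*y^3 + y*(18*d^2 + 27*d + 81)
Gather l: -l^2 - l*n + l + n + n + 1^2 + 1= -l^2 + l*(1 - n) + 2*n + 2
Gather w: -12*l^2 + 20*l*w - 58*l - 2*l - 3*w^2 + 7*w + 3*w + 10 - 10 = -12*l^2 - 60*l - 3*w^2 + w*(20*l + 10)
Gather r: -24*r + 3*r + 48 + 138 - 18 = 168 - 21*r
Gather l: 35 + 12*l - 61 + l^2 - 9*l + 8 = l^2 + 3*l - 18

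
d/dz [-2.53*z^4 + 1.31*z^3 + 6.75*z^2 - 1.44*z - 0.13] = -10.12*z^3 + 3.93*z^2 + 13.5*z - 1.44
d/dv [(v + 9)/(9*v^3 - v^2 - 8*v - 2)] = (9*v^3 - v^2 - 8*v + (v + 9)*(-27*v^2 + 2*v + 8) - 2)/(-9*v^3 + v^2 + 8*v + 2)^2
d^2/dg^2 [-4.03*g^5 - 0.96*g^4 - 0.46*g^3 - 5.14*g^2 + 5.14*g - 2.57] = -80.6*g^3 - 11.52*g^2 - 2.76*g - 10.28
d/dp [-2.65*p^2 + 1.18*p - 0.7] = 1.18 - 5.3*p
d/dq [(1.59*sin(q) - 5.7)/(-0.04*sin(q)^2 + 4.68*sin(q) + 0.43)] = (0.0636*sin(q)^2 - 0.456*sin(q) + 27.3597)*cos(q)/(0.0016*sin(q)^4 - 0.3744*sin(q)^3 + 21.868*sin(q)^2 + 4.0248*sin(q) + 0.1849)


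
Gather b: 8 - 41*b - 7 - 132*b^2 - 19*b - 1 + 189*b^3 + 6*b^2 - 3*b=189*b^3 - 126*b^2 - 63*b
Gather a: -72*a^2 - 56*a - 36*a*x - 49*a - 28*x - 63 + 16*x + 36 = -72*a^2 + a*(-36*x - 105) - 12*x - 27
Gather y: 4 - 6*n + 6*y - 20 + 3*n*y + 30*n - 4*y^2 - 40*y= 24*n - 4*y^2 + y*(3*n - 34) - 16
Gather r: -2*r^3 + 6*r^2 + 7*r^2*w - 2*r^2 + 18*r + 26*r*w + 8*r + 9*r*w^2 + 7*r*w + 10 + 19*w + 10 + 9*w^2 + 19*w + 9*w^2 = -2*r^3 + r^2*(7*w + 4) + r*(9*w^2 + 33*w + 26) + 18*w^2 + 38*w + 20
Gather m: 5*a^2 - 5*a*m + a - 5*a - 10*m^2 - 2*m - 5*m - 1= 5*a^2 - 4*a - 10*m^2 + m*(-5*a - 7) - 1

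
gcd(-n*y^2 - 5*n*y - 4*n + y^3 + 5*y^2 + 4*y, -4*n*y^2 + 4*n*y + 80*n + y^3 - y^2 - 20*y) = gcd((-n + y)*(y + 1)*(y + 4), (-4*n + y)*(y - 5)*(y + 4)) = y + 4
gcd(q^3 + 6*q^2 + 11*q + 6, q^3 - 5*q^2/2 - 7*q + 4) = q + 2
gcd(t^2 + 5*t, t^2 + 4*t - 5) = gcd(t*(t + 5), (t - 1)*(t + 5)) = t + 5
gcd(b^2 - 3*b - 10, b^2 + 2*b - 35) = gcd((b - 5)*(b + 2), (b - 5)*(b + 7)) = b - 5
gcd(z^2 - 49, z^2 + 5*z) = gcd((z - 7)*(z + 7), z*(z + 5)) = 1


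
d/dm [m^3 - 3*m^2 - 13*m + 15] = 3*m^2 - 6*m - 13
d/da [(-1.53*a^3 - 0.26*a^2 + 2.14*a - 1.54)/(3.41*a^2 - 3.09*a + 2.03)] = (-5.2173*a^4 + 9.4554*a^3 - 15.8117*a^2 + 9.4472*a - 0.4144)/(11.6281*a^4 - 21.0738*a^3 + 23.3927*a^2 - 12.5454*a + 4.1209)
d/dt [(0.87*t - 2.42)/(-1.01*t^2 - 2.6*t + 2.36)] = (0.8787*t^2 - 4.8884*t - 4.2388)/(1.0201*t^4 + 5.252*t^3 + 1.9928*t^2 - 12.272*t + 5.5696)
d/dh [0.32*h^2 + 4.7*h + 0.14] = 0.64*h + 4.7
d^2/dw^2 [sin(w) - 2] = -sin(w)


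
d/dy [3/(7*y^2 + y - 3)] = 3*(-14*y - 1)/(7*y^2 + y - 3)^2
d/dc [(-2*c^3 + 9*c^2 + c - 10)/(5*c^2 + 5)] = (-2*c^4 - 7*c^2 + 38*c + 1)/(5*(c^4 + 2*c^2 + 1))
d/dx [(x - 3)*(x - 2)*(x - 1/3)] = 3*x^2 - 32*x/3 + 23/3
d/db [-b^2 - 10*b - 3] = -2*b - 10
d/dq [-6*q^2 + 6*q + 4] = 6 - 12*q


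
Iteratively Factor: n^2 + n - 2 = (n + 2)*(n - 1)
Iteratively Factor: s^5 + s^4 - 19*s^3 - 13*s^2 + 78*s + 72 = (s - 3)*(s^4 + 4*s^3 - 7*s^2 - 34*s - 24) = (s - 3)*(s + 4)*(s^3 - 7*s - 6) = (s - 3)*(s + 2)*(s + 4)*(s^2 - 2*s - 3) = (s - 3)^2*(s + 2)*(s + 4)*(s + 1)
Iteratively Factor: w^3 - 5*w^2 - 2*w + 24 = (w + 2)*(w^2 - 7*w + 12) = (w - 4)*(w + 2)*(w - 3)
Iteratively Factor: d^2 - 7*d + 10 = (d - 5)*(d - 2)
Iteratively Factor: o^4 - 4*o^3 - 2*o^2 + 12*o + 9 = (o + 1)*(o^3 - 5*o^2 + 3*o + 9) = (o - 3)*(o + 1)*(o^2 - 2*o - 3) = (o - 3)*(o + 1)^2*(o - 3)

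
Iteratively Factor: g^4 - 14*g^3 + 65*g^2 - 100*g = (g - 5)*(g^3 - 9*g^2 + 20*g) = (g - 5)^2*(g^2 - 4*g) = g*(g - 5)^2*(g - 4)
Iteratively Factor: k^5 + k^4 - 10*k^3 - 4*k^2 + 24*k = (k - 2)*(k^4 + 3*k^3 - 4*k^2 - 12*k) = (k - 2)*(k + 3)*(k^3 - 4*k) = k*(k - 2)*(k + 3)*(k^2 - 4) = k*(k - 2)^2*(k + 3)*(k + 2)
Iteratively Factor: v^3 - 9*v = (v - 3)*(v^2 + 3*v) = (v - 3)*(v + 3)*(v)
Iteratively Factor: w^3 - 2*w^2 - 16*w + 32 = (w + 4)*(w^2 - 6*w + 8) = (w - 2)*(w + 4)*(w - 4)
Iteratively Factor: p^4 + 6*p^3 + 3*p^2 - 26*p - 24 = (p + 4)*(p^3 + 2*p^2 - 5*p - 6) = (p - 2)*(p + 4)*(p^2 + 4*p + 3) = (p - 2)*(p + 1)*(p + 4)*(p + 3)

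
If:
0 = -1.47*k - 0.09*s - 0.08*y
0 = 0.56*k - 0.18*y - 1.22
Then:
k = 0.321428571428571*y + 2.17857142857143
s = -6.13888888888889*y - 35.5833333333333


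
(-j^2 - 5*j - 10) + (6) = -j^2 - 5*j - 4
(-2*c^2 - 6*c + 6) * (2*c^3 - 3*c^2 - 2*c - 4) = -4*c^5 - 6*c^4 + 34*c^3 + 2*c^2 + 12*c - 24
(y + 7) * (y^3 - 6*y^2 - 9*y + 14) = y^4 + y^3 - 51*y^2 - 49*y + 98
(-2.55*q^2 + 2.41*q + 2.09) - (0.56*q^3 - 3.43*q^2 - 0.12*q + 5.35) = -0.56*q^3 + 0.88*q^2 + 2.53*q - 3.26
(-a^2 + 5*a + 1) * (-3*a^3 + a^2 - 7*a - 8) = 3*a^5 - 16*a^4 + 9*a^3 - 26*a^2 - 47*a - 8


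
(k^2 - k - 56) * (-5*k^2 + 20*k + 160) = -5*k^4 + 25*k^3 + 420*k^2 - 1280*k - 8960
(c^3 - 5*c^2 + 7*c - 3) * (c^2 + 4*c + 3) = c^5 - c^4 - 10*c^3 + 10*c^2 + 9*c - 9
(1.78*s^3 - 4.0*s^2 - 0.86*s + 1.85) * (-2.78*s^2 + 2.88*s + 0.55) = -4.9484*s^5 + 16.2464*s^4 - 8.1502*s^3 - 9.8198*s^2 + 4.855*s + 1.0175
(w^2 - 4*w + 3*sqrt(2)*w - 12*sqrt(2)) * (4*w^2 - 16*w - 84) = 4*w^4 - 32*w^3 + 12*sqrt(2)*w^3 - 96*sqrt(2)*w^2 - 20*w^2 - 60*sqrt(2)*w + 336*w + 1008*sqrt(2)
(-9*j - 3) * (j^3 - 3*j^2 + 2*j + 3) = -9*j^4 + 24*j^3 - 9*j^2 - 33*j - 9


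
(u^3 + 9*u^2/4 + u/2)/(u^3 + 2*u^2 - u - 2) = u*(4*u + 1)/(4*(u^2 - 1))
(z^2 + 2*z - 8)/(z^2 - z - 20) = (z - 2)/(z - 5)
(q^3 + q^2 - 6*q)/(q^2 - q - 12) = q*(q - 2)/(q - 4)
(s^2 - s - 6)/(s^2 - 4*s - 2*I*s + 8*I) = (s^2 - s - 6)/(s^2 - 4*s - 2*I*s + 8*I)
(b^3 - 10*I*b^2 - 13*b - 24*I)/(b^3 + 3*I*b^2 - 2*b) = (b^2 - 11*I*b - 24)/(b*(b + 2*I))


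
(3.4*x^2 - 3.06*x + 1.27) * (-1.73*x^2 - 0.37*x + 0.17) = -5.882*x^4 + 4.0358*x^3 - 0.4869*x^2 - 0.9901*x + 0.2159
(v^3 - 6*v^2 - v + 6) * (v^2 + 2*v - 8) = v^5 - 4*v^4 - 21*v^3 + 52*v^2 + 20*v - 48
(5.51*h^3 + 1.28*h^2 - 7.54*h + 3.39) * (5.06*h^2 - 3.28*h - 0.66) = 27.8806*h^5 - 11.596*h^4 - 45.9874*h^3 + 41.0398*h^2 - 6.1428*h - 2.2374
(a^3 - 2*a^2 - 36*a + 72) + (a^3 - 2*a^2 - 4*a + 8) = 2*a^3 - 4*a^2 - 40*a + 80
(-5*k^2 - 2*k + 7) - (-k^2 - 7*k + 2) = -4*k^2 + 5*k + 5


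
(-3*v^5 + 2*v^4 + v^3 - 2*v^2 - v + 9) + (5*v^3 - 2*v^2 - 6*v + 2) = -3*v^5 + 2*v^4 + 6*v^3 - 4*v^2 - 7*v + 11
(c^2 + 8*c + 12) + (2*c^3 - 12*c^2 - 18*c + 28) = 2*c^3 - 11*c^2 - 10*c + 40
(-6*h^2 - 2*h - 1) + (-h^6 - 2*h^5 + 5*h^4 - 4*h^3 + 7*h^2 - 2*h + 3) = -h^6 - 2*h^5 + 5*h^4 - 4*h^3 + h^2 - 4*h + 2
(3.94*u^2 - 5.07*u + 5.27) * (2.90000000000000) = 11.426*u^2 - 14.703*u + 15.283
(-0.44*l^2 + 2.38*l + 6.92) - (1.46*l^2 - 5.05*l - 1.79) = -1.9*l^2 + 7.43*l + 8.71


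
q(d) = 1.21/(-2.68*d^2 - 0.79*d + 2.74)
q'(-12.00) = -0.00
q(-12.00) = -0.00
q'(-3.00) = -0.05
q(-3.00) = -0.06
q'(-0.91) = -3.22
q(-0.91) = 0.98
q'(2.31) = 0.09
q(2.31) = -0.09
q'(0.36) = 0.74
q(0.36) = 0.57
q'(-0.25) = -0.09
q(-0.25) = 0.44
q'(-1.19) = -510.88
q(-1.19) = -10.52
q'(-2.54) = -0.10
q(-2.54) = -0.10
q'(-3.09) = -0.05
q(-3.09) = -0.06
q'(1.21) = 1.92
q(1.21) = -0.57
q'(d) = 1.21*(5.36*d + 0.79)/(-2.68*d^2 - 0.79*d + 2.74)^2 = (6.4856*d + 0.9559)/(2.68*d^2 + 0.79*d - 2.74)^2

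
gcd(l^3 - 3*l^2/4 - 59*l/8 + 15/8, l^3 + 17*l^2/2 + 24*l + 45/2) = l + 5/2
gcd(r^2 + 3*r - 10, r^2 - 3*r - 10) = 1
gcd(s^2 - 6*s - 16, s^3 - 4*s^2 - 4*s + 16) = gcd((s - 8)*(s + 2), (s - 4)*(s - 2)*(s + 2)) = s + 2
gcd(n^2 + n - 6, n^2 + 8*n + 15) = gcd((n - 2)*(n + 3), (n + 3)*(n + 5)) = n + 3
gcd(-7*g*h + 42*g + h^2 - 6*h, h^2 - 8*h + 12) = h - 6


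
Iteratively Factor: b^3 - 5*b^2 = (b - 5)*(b^2) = b*(b - 5)*(b)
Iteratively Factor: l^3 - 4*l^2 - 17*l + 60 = (l - 5)*(l^2 + l - 12) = (l - 5)*(l + 4)*(l - 3)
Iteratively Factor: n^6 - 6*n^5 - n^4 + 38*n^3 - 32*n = (n + 2)*(n^5 - 8*n^4 + 15*n^3 + 8*n^2 - 16*n) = (n - 4)*(n + 2)*(n^4 - 4*n^3 - n^2 + 4*n) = n*(n - 4)*(n + 2)*(n^3 - 4*n^2 - n + 4) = n*(n - 4)*(n + 1)*(n + 2)*(n^2 - 5*n + 4) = n*(n - 4)*(n - 1)*(n + 1)*(n + 2)*(n - 4)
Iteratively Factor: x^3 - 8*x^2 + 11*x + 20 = (x - 4)*(x^2 - 4*x - 5) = (x - 5)*(x - 4)*(x + 1)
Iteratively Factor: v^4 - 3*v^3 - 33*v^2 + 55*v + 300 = (v + 3)*(v^3 - 6*v^2 - 15*v + 100) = (v + 3)*(v + 4)*(v^2 - 10*v + 25) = (v - 5)*(v + 3)*(v + 4)*(v - 5)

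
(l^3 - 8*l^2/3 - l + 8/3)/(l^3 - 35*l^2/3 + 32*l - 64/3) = (l + 1)/(l - 8)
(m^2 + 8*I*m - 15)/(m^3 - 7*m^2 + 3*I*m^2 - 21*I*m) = (m + 5*I)/(m*(m - 7))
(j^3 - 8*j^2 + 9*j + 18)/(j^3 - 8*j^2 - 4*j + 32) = (j^3 - 8*j^2 + 9*j + 18)/(j^3 - 8*j^2 - 4*j + 32)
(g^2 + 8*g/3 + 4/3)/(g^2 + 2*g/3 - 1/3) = (3*g^2 + 8*g + 4)/(3*g^2 + 2*g - 1)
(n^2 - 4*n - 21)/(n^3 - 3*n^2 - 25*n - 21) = 1/(n + 1)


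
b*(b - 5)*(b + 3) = b^3 - 2*b^2 - 15*b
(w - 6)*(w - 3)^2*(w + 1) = w^4 - 11*w^3 + 33*w^2 - 9*w - 54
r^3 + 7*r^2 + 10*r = r*(r + 2)*(r + 5)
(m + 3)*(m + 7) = m^2 + 10*m + 21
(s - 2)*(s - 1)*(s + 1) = s^3 - 2*s^2 - s + 2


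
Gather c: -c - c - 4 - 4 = -2*c - 8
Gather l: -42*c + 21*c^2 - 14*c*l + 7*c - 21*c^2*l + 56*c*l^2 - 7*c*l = 21*c^2 + 56*c*l^2 - 35*c + l*(-21*c^2 - 21*c)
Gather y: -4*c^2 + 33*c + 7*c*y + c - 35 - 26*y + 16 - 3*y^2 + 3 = -4*c^2 + 34*c - 3*y^2 + y*(7*c - 26) - 16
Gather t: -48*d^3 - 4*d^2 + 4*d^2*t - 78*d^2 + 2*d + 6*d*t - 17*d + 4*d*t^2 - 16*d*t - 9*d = -48*d^3 - 82*d^2 + 4*d*t^2 - 24*d + t*(4*d^2 - 10*d)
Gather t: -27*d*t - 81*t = t*(-27*d - 81)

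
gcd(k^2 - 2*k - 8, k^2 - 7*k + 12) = k - 4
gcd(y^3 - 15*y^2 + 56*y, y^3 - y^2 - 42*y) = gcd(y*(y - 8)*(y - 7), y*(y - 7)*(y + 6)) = y^2 - 7*y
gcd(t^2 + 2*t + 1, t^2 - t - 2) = t + 1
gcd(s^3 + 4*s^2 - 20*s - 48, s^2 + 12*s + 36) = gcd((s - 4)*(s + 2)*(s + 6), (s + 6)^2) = s + 6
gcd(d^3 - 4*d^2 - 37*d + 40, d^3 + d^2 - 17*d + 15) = d^2 + 4*d - 5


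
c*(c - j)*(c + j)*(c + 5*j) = c^4 + 5*c^3*j - c^2*j^2 - 5*c*j^3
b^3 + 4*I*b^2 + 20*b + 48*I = (b - 4*I)*(b + 2*I)*(b + 6*I)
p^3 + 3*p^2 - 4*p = p*(p - 1)*(p + 4)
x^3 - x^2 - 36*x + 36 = (x - 6)*(x - 1)*(x + 6)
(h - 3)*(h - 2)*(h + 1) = h^3 - 4*h^2 + h + 6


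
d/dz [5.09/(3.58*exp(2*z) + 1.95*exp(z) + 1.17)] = (-36.4444*exp(z) - 9.9255)*exp(z)/(3.58*exp(2*z) + 1.95*exp(z) + 1.17)^2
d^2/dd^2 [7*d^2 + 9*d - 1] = 14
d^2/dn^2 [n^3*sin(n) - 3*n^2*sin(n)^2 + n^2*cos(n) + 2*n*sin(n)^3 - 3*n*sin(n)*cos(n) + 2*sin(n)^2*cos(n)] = -n^3*sin(n) + 5*n^2*cos(n) - 6*n^2*cos(2*n) + n*sin(n)/2 - 6*n*sin(2*n) + 9*n*sin(3*n)/2 + 9*cos(n)/2 - 3*cos(2*n) + 3*cos(3*n)/2 - 3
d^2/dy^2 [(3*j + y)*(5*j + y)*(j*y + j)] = 2*j*(8*j + 3*y + 1)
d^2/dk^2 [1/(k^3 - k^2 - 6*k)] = 2*(k*(1 - 3*k)*(-k^2 + k + 6) - (-3*k^2 + 2*k + 6)^2)/(k^3*(-k^2 + k + 6)^3)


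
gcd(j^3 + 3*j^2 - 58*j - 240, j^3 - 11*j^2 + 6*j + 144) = j - 8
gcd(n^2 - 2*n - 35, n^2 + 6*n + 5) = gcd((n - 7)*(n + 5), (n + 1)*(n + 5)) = n + 5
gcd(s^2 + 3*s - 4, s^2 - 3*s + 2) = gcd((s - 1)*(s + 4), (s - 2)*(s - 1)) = s - 1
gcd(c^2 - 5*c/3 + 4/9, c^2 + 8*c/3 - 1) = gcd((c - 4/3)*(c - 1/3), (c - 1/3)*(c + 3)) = c - 1/3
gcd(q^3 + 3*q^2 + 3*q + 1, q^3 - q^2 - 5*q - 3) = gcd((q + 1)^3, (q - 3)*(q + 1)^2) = q^2 + 2*q + 1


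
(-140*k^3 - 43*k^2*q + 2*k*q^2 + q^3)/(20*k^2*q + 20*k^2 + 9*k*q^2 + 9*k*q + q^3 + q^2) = (-7*k + q)/(q + 1)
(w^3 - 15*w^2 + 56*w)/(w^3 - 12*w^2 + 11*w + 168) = w/(w + 3)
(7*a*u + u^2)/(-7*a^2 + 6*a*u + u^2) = u/(-a + u)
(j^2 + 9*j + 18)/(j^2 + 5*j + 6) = (j + 6)/(j + 2)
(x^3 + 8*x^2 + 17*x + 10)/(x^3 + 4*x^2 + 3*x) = (x^2 + 7*x + 10)/(x*(x + 3))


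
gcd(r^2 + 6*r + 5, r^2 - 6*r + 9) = 1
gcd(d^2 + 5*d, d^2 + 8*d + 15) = d + 5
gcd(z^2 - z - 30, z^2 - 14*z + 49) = 1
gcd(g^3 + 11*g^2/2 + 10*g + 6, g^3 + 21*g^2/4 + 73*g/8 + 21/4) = g^2 + 7*g/2 + 3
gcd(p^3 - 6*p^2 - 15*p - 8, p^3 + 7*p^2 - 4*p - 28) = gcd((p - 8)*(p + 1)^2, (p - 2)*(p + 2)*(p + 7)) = 1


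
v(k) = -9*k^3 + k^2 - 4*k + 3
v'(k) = -27*k^2 + 2*k - 4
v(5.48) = -1469.99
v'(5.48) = -803.86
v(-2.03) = 90.53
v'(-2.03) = -119.32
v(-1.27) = 28.13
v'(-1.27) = -50.09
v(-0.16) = 3.70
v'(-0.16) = -5.01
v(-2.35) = 134.72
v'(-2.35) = -157.81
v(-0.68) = 9.01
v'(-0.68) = -17.84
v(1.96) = -68.76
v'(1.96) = -103.80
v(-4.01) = 615.45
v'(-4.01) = -446.18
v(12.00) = -15453.00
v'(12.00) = -3868.00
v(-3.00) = 267.00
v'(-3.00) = -253.00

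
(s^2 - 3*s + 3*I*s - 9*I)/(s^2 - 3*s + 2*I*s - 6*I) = (s + 3*I)/(s + 2*I)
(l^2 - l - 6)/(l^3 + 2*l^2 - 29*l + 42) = (l + 2)/(l^2 + 5*l - 14)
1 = 1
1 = 1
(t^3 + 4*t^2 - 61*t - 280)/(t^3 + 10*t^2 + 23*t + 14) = (t^2 - 3*t - 40)/(t^2 + 3*t + 2)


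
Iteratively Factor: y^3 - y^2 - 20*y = (y + 4)*(y^2 - 5*y) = y*(y + 4)*(y - 5)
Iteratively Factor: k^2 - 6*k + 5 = (k - 5)*(k - 1)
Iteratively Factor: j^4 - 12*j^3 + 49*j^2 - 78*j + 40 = (j - 5)*(j^3 - 7*j^2 + 14*j - 8) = (j - 5)*(j - 2)*(j^2 - 5*j + 4) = (j - 5)*(j - 2)*(j - 1)*(j - 4)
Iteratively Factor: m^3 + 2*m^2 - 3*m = (m - 1)*(m^2 + 3*m) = (m - 1)*(m + 3)*(m)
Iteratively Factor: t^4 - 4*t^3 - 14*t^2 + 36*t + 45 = (t + 1)*(t^3 - 5*t^2 - 9*t + 45) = (t - 3)*(t + 1)*(t^2 - 2*t - 15) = (t - 3)*(t + 1)*(t + 3)*(t - 5)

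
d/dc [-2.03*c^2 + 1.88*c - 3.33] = 1.88 - 4.06*c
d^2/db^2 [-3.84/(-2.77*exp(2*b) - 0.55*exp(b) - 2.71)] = (3.84*(5.54*exp(b) + 0.55)*(11.08*exp(b) + 1.1)*exp(b) - (42.5472*exp(b) + 2.112)*(2.77*exp(2*b) + 0.55*exp(b) + 2.71))*exp(b)/(2.77*exp(2*b) + 0.55*exp(b) + 2.71)^3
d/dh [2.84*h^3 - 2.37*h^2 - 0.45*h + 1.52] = 8.52*h^2 - 4.74*h - 0.45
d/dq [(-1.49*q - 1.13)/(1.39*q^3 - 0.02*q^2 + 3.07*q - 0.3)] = (4.1422*q^3 + 4.6823*q^2 - 0.0452000000000004*q + 3.9161)/(1.9321*q^6 - 0.0556*q^5 + 8.535*q^4 - 0.9568*q^3 + 9.4369*q^2 - 1.842*q + 0.09)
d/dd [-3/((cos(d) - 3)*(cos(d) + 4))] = -(3*sin(d) + 3*sin(2*d))/((cos(d) - 3)^2*(cos(d) + 4)^2)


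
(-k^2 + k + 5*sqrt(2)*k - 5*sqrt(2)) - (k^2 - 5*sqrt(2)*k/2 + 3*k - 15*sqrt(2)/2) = -2*k^2 - 2*k + 15*sqrt(2)*k/2 + 5*sqrt(2)/2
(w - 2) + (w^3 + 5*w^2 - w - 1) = w^3 + 5*w^2 - 3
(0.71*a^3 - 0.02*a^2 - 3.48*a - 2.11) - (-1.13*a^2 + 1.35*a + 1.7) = 0.71*a^3 + 1.11*a^2 - 4.83*a - 3.81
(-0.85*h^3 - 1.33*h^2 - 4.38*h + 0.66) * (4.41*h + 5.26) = -3.7485*h^4 - 10.3363*h^3 - 26.3116*h^2 - 20.1282*h + 3.4716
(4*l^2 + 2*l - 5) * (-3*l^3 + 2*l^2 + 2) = -12*l^5 + 2*l^4 + 19*l^3 - 2*l^2 + 4*l - 10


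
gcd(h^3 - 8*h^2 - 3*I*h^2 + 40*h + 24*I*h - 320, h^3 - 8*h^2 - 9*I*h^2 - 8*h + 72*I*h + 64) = h^2 + h*(-8 - 8*I) + 64*I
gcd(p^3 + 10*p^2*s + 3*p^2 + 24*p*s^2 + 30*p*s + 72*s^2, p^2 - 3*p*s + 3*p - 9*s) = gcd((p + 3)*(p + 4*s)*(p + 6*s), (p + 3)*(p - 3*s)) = p + 3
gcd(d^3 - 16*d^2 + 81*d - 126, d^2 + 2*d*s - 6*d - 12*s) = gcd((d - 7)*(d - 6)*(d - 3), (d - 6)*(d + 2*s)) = d - 6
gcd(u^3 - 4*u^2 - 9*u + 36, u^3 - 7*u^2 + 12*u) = u^2 - 7*u + 12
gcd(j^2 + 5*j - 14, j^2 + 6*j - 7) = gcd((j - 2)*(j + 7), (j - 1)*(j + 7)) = j + 7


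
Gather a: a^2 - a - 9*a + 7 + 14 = a^2 - 10*a + 21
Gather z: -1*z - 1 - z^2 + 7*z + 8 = -z^2 + 6*z + 7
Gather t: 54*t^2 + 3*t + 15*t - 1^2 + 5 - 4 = 54*t^2 + 18*t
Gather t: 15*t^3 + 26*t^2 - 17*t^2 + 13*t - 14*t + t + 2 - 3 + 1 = 15*t^3 + 9*t^2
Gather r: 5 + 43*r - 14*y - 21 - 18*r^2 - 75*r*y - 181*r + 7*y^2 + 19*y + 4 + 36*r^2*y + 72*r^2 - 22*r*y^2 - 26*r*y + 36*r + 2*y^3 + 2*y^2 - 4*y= r^2*(36*y + 54) + r*(-22*y^2 - 101*y - 102) + 2*y^3 + 9*y^2 + y - 12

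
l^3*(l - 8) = l^4 - 8*l^3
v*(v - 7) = v^2 - 7*v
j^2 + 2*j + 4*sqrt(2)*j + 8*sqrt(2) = (j + 2)*(j + 4*sqrt(2))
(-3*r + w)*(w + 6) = -3*r*w - 18*r + w^2 + 6*w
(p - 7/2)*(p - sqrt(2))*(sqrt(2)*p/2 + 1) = sqrt(2)*p^3/2 - 7*sqrt(2)*p^2/4 - sqrt(2)*p + 7*sqrt(2)/2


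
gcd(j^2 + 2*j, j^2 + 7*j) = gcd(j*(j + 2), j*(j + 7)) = j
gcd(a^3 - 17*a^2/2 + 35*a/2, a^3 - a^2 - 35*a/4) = a^2 - 7*a/2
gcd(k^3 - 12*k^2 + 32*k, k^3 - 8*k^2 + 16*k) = k^2 - 4*k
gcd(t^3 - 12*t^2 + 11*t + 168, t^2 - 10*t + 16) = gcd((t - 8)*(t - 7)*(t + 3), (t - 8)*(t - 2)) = t - 8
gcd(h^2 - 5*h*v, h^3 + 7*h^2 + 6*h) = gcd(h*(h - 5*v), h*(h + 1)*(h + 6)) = h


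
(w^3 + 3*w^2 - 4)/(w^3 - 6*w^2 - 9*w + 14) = (w + 2)/(w - 7)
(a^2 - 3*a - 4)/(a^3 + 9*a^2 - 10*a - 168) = (a + 1)/(a^2 + 13*a + 42)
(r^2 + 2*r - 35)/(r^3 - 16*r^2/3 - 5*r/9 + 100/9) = 9*(r + 7)/(9*r^2 - 3*r - 20)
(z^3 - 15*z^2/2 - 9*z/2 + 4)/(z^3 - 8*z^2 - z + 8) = (z - 1/2)/(z - 1)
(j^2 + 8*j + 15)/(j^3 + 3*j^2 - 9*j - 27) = (j + 5)/(j^2 - 9)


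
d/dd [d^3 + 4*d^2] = d*(3*d + 8)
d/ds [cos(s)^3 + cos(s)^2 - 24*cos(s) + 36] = (-3*cos(s)^2 - 2*cos(s) + 24)*sin(s)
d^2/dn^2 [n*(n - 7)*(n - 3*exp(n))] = -3*n^2*exp(n) + 9*n*exp(n) + 6*n + 36*exp(n) - 14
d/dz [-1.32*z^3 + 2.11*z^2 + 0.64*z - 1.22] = -3.96*z^2 + 4.22*z + 0.64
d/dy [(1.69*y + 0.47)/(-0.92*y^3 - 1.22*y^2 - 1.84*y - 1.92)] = (3.1096*y^3 + 3.359*y^2 + 1.1468*y - 2.38)/(0.8464*y^6 + 2.2448*y^5 + 4.874*y^4 + 8.0224*y^3 + 8.0704*y^2 + 7.0656*y + 3.6864)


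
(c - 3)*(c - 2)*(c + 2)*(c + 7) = c^4 + 4*c^3 - 25*c^2 - 16*c + 84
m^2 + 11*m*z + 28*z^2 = (m + 4*z)*(m + 7*z)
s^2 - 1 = (s - 1)*(s + 1)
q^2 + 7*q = q*(q + 7)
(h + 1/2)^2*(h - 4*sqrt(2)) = h^3 - 4*sqrt(2)*h^2 + h^2 - 4*sqrt(2)*h + h/4 - sqrt(2)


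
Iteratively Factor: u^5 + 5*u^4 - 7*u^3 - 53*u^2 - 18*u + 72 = (u + 3)*(u^4 + 2*u^3 - 13*u^2 - 14*u + 24) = (u + 2)*(u + 3)*(u^3 - 13*u + 12) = (u - 1)*(u + 2)*(u + 3)*(u^2 + u - 12) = (u - 1)*(u + 2)*(u + 3)*(u + 4)*(u - 3)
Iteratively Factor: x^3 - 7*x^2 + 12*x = (x)*(x^2 - 7*x + 12) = x*(x - 3)*(x - 4)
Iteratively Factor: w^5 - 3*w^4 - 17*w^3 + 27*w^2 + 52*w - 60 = (w - 1)*(w^4 - 2*w^3 - 19*w^2 + 8*w + 60) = (w - 5)*(w - 1)*(w^3 + 3*w^2 - 4*w - 12) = (w - 5)*(w - 1)*(w + 2)*(w^2 + w - 6) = (w - 5)*(w - 1)*(w + 2)*(w + 3)*(w - 2)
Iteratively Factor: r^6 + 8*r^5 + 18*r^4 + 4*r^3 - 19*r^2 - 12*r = (r + 1)*(r^5 + 7*r^4 + 11*r^3 - 7*r^2 - 12*r) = (r + 1)*(r + 3)*(r^4 + 4*r^3 - r^2 - 4*r) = (r + 1)*(r + 3)*(r + 4)*(r^3 - r) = (r + 1)^2*(r + 3)*(r + 4)*(r^2 - r) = (r - 1)*(r + 1)^2*(r + 3)*(r + 4)*(r)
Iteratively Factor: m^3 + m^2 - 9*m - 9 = (m + 3)*(m^2 - 2*m - 3) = (m - 3)*(m + 3)*(m + 1)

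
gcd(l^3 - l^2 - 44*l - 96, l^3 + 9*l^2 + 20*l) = l + 4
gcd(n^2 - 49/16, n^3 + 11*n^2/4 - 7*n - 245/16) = n + 7/4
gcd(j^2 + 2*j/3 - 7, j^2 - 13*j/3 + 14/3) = j - 7/3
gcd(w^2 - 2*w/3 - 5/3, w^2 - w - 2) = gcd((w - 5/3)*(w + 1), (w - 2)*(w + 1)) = w + 1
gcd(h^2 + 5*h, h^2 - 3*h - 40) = h + 5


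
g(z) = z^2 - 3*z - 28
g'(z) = 2*z - 3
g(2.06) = -29.94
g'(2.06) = 1.12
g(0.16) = -28.45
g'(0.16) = -2.68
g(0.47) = -29.19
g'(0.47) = -2.06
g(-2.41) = -14.96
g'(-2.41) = -7.82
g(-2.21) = -16.49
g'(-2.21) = -7.42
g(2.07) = -29.93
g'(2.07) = 1.14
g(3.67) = -25.54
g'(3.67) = 4.34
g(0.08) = -28.23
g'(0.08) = -2.84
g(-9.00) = 80.00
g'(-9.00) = -21.00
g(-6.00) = 26.00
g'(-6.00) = -15.00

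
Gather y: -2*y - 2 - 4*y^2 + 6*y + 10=-4*y^2 + 4*y + 8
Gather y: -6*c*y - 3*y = y*(-6*c - 3)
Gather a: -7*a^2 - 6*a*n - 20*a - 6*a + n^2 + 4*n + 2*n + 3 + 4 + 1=-7*a^2 + a*(-6*n - 26) + n^2 + 6*n + 8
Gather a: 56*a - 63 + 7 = 56*a - 56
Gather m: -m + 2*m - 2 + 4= m + 2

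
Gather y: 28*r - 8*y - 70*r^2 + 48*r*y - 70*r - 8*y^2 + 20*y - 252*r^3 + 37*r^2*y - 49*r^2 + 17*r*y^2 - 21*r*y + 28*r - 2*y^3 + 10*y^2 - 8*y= -252*r^3 - 119*r^2 - 14*r - 2*y^3 + y^2*(17*r + 2) + y*(37*r^2 + 27*r + 4)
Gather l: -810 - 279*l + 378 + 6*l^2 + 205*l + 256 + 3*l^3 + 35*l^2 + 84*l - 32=3*l^3 + 41*l^2 + 10*l - 208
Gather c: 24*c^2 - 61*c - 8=24*c^2 - 61*c - 8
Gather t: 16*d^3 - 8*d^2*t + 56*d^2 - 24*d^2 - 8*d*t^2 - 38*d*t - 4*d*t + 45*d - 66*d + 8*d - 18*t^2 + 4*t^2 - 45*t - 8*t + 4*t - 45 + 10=16*d^3 + 32*d^2 - 13*d + t^2*(-8*d - 14) + t*(-8*d^2 - 42*d - 49) - 35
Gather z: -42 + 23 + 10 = -9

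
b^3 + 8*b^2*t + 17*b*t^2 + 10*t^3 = (b + t)*(b + 2*t)*(b + 5*t)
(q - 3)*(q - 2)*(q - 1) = q^3 - 6*q^2 + 11*q - 6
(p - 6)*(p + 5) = p^2 - p - 30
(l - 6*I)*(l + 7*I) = l^2 + I*l + 42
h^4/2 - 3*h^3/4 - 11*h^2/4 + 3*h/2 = h*(h/2 + 1)*(h - 3)*(h - 1/2)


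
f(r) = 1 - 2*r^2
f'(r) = -4*r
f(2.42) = -10.71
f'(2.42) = -9.68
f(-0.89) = -0.58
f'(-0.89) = 3.56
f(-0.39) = 0.70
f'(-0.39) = 1.56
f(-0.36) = 0.74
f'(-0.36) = 1.44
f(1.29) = -2.33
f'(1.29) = -5.16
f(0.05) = 1.00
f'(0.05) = -0.20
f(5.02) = -49.40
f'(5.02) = -20.08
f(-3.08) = -17.97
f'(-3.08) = 12.32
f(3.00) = -17.00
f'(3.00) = -12.00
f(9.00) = -161.00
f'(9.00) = -36.00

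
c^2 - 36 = (c - 6)*(c + 6)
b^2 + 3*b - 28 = (b - 4)*(b + 7)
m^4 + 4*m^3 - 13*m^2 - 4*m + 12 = (m - 2)*(m - 1)*(m + 1)*(m + 6)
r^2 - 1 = (r - 1)*(r + 1)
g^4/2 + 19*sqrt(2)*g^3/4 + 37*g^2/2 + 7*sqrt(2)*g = g*(g/2 + sqrt(2))*(g + sqrt(2)/2)*(g + 7*sqrt(2))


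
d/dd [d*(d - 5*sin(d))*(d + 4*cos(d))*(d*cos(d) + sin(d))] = -d^4*sin(d) - 4*d^3*sin(2*d) + 5*d^3*cos(d) - 5*d^3*cos(2*d) + 3*d^2*sin(d) - 25*d^2*sin(2*d)/2 - 5*d^2*cos(d) + 10*d^2*cos(2*d) - 15*d^2*cos(3*d) + 6*d^2 - 5*d*sin(d) + 4*d*sin(2*d) - 25*d*sin(3*d) + 5*d*cos(2*d) - 5*d - 5*cos(d) + 5*cos(3*d)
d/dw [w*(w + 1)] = 2*w + 1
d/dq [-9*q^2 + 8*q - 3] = 8 - 18*q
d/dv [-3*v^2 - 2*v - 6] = -6*v - 2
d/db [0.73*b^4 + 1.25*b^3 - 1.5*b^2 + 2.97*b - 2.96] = 2.92*b^3 + 3.75*b^2 - 3.0*b + 2.97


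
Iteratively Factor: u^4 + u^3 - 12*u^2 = (u + 4)*(u^3 - 3*u^2) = (u - 3)*(u + 4)*(u^2) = u*(u - 3)*(u + 4)*(u)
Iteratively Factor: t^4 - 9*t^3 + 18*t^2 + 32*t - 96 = (t - 3)*(t^3 - 6*t^2 + 32) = (t - 4)*(t - 3)*(t^2 - 2*t - 8) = (t - 4)*(t - 3)*(t + 2)*(t - 4)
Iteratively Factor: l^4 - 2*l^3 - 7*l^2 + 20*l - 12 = (l - 2)*(l^3 - 7*l + 6) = (l - 2)*(l - 1)*(l^2 + l - 6) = (l - 2)^2*(l - 1)*(l + 3)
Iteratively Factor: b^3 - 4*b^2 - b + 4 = (b + 1)*(b^2 - 5*b + 4) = (b - 4)*(b + 1)*(b - 1)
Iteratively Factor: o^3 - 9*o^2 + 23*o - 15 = (o - 1)*(o^2 - 8*o + 15) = (o - 3)*(o - 1)*(o - 5)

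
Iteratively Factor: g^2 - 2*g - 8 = (g - 4)*(g + 2)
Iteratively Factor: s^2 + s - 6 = (s + 3)*(s - 2)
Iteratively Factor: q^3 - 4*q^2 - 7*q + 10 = (q - 5)*(q^2 + q - 2) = (q - 5)*(q + 2)*(q - 1)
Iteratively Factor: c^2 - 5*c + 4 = (c - 1)*(c - 4)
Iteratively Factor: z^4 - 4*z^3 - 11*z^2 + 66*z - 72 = (z - 3)*(z^3 - z^2 - 14*z + 24) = (z - 3)*(z + 4)*(z^2 - 5*z + 6) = (z - 3)^2*(z + 4)*(z - 2)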